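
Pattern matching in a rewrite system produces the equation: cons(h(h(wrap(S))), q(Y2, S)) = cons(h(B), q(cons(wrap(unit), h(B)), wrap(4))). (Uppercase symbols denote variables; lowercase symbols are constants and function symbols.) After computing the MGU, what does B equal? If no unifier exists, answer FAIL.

h(wrap(wrap(4)))

Decompose cons/2: h(h(wrap(S))) = h(B),  q(Y2, S) = q(cons(wrap(unit), h(B)), wrap(4)).
Decompose h/1: h(wrap(S)) = B.
Bind B := h(wrap(S)); substituting into the remaining equation gives: q(Y2, S) = q(cons(wrap(unit), h(h(wrap(S)))), wrap(4)).
Decompose q/2: Y2 = cons(wrap(unit), h(h(wrap(S)))),  S = wrap(4).
Bind Y2 := cons(wrap(unit), h(h(wrap(S)))); no other remaining equation mentions Y2.
Bind S := wrap(4). Substituting into the earlier bindings gives B := h(wrap(wrap(4))), Y2 := cons(wrap(unit), h(h(wrap(wrap(4))))).
MGU = { B := h(wrap(wrap(4))), Y2 := cons(wrap(unit), h(h(wrap(wrap(4))))), S := wrap(4) }, so B := h(wrap(wrap(4))).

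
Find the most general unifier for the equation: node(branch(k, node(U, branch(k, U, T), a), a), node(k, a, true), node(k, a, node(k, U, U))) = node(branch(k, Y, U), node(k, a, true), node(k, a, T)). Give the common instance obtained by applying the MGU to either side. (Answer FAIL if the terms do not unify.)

Decompose node/3: branch(k, node(U, branch(k, U, T), a), a) = branch(k, Y, U),  node(k, a, true) = node(k, a, true),  node(k, a, node(k, U, U)) = node(k, a, T).
Decompose branch/3: k = k,  node(U, branch(k, U, T), a) = Y,  a = U.
Delete trivial equation k = k.
Bind Y := node(U, branch(k, U, T), a); no other remaining equation mentions Y.
Bind U := a; substituting into the one remaining equation that mentions U gives: node(k, a, node(k, a, a)) = node(k, a, T). Substituting into the earlier binding gives Y := node(a, branch(k, a, T), a).
Delete trivial equation node(k, a, true) = node(k, a, true).
Decompose node/3: k = k,  a = a,  node(k, a, a) = T.
Delete trivial equation k = k.
Delete trivial equation a = a.
Bind T := node(k, a, a). Substituting into the earlier binding gives Y := node(a, branch(k, a, node(k, a, a)), a).
Applying the MGU to either side gives node(branch(k, node(a, branch(k, a, node(k, a, a)), a), a), node(k, a, true), node(k, a, node(k, a, a))).

node(branch(k, node(a, branch(k, a, node(k, a, a)), a), a), node(k, a, true), node(k, a, node(k, a, a)))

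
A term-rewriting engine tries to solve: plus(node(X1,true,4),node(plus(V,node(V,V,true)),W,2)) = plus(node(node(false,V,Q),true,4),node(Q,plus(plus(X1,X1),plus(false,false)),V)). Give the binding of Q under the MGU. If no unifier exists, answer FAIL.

plus(2,node(2,2,true))

Decompose plus/2: node(X1,true,4) = node(node(false,V,Q),true,4),  node(plus(V,node(V,V,true)),W,2) = node(Q,plus(plus(X1,X1),plus(false,false)),V).
Decompose node/3: X1 = node(false,V,Q),  true = true,  4 = 4.
Bind X1 := node(false,V,Q); substituting into the one remaining equation that mentions X1 gives: node(plus(V,node(V,V,true)),W,2) = node(Q,plus(plus(node(false,V,Q),node(false,V,Q)),plus(false,false)),V).
Delete trivial equation true = true.
Delete trivial equation 4 = 4.
Decompose node/3: plus(V,node(V,V,true)) = Q,  W = plus(plus(node(false,V,Q),node(false,V,Q)),plus(false,false)),  2 = V.
Bind Q := plus(V,node(V,V,true)); substituting into the one remaining equation that mentions Q gives: W = plus(plus(node(false,V,plus(V,node(V,V,true))),node(false,V,plus(V,node(V,V,true)))),plus(false,false)). Substituting into the earlier binding gives X1 := node(false,V,plus(V,node(V,V,true))).
Bind W := plus(plus(node(false,V,plus(V,node(V,V,true))),node(false,V,plus(V,node(V,V,true)))),plus(false,false)); no other remaining equation mentions W.
Bind V := 2. Substituting into the earlier bindings gives X1 := node(false,2,plus(2,node(2,2,true))), Q := plus(2,node(2,2,true)), W := plus(plus(node(false,2,plus(2,node(2,2,true))),node(false,2,plus(2,node(2,2,true)))),plus(false,false)).
MGU = { X1 := node(false,2,plus(2,node(2,2,true))), Q := plus(2,node(2,2,true)), W := plus(plus(node(false,2,plus(2,node(2,2,true))),node(false,2,plus(2,node(2,2,true)))),plus(false,false)), V := 2 }, so Q := plus(2,node(2,2,true)).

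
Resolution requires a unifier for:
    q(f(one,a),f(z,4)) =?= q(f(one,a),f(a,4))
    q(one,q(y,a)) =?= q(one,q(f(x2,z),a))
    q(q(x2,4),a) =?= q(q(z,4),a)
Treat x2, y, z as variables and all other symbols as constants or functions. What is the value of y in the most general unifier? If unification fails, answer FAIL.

Decompose q/2: f(one,a) =?= f(one,a),  f(z,4) =?= f(a,4).
Delete trivial equation f(one,a) =?= f(one,a).
Decompose f/2: z =?= a,  4 =?= 4.
Bind z := a; substituting into the 2 remaining equations that mention z gives: q(one,q(y,a)) =?= q(one,q(f(x2,a),a)),  q(q(x2,4),a) =?= q(q(a,4),a).
Delete trivial equation 4 =?= 4.
Decompose q/2: one =?= one,  q(y,a) =?= q(f(x2,a),a).
Delete trivial equation one =?= one.
Decompose q/2: y =?= f(x2,a),  a =?= a.
Bind y := f(x2,a); no other remaining equation mentions y.
Delete trivial equation a =?= a.
Decompose q/2: q(x2,4) =?= q(a,4),  a =?= a.
Decompose q/2: x2 =?= a,  4 =?= 4.
Bind x2 := a; no other remaining equation mentions x2. Substituting into the earlier binding gives y := f(a,a).
Delete trivial equation 4 =?= 4.
Delete trivial equation a =?= a.
MGU = { z := a, y := f(a,a), x2 := a }, so y := f(a,a).

f(a,a)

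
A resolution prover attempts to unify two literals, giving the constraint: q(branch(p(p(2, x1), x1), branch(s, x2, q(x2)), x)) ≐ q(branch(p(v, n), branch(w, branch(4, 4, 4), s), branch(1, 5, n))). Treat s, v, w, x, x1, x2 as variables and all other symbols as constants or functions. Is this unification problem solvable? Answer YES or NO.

Decompose q/1: branch(p(p(2, x1), x1), branch(s, x2, q(x2)), x) ≐ branch(p(v, n), branch(w, branch(4, 4, 4), s), branch(1, 5, n)).
Decompose branch/3: p(p(2, x1), x1) ≐ p(v, n),  branch(s, x2, q(x2)) ≐ branch(w, branch(4, 4, 4), s),  x ≐ branch(1, 5, n).
Decompose p/2: p(2, x1) ≐ v,  x1 ≐ n.
Bind v := p(2, x1); no other remaining equation mentions v.
Bind x1 := n; no other remaining equation mentions x1. Substituting into the earlier binding gives v := p(2, n).
Decompose branch/3: s ≐ w,  x2 ≐ branch(4, 4, 4),  q(x2) ≐ s.
Bind s := w; substituting into the one remaining equation that mentions s gives: q(x2) ≐ w.
Bind x2 := branch(4, 4, 4); substituting into the one remaining equation that mentions x2 gives: q(branch(4, 4, 4)) ≐ w.
Bind w := q(branch(4, 4, 4)); no other remaining equation mentions w. Substituting into the earlier binding gives s := q(branch(4, 4, 4)).
Bind x := branch(1, 5, n).
No equations remain and no clash or occurs-check failure arose, so a unifier exists.

YES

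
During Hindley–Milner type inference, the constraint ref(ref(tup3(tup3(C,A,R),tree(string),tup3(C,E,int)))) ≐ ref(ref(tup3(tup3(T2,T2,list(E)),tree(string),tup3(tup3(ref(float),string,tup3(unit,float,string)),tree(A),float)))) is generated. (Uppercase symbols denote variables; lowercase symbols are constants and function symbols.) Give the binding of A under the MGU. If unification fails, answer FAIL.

Decompose ref/1: ref(tup3(tup3(C,A,R),tree(string),tup3(C,E,int))) ≐ ref(tup3(tup3(T2,T2,list(E)),tree(string),tup3(tup3(ref(float),string,tup3(unit,float,string)),tree(A),float))).
Decompose ref/1: tup3(tup3(C,A,R),tree(string),tup3(C,E,int)) ≐ tup3(tup3(T2,T2,list(E)),tree(string),tup3(tup3(ref(float),string,tup3(unit,float,string)),tree(A),float)).
Decompose tup3/3: tup3(C,A,R) ≐ tup3(T2,T2,list(E)),  tree(string) ≐ tree(string),  tup3(C,E,int) ≐ tup3(tup3(ref(float),string,tup3(unit,float,string)),tree(A),float).
Decompose tup3/3: C ≐ T2,  A ≐ T2,  R ≐ list(E).
Bind C := T2; substituting into the one remaining equation that mentions C gives: tup3(T2,E,int) ≐ tup3(tup3(ref(float),string,tup3(unit,float,string)),tree(A),float).
Bind A := T2; substituting into the one remaining equation that mentions A gives: tup3(T2,E,int) ≐ tup3(tup3(ref(float),string,tup3(unit,float,string)),tree(T2),float).
Bind R := list(E); no other remaining equation mentions R.
Delete trivial equation tree(string) ≐ tree(string).
Decompose tup3/3: T2 ≐ tup3(ref(float),string,tup3(unit,float,string)),  E ≐ tree(T2),  int ≐ float.
Bind T2 := tup3(ref(float),string,tup3(unit,float,string)); substituting into the one remaining equation that mentions T2 gives: E ≐ tree(tup3(ref(float),string,tup3(unit,float,string))). Substituting into the earlier bindings gives C := tup3(ref(float),string,tup3(unit,float,string)), A := tup3(ref(float),string,tup3(unit,float,string)).
Bind E := tree(tup3(ref(float),string,tup3(unit,float,string))); no other remaining equation mentions E. Substituting into the earlier binding gives R := list(tree(tup3(ref(float),string,tup3(unit,float,string)))).
Clash: constants int and float differ; no unifier exists.

FAIL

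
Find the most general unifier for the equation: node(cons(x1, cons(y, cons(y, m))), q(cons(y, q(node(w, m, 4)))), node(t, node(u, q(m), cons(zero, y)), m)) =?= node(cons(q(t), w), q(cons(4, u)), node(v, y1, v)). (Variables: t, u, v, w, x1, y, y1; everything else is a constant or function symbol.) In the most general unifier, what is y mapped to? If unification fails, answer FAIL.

Decompose node/3: cons(x1, cons(y, cons(y, m))) =?= cons(q(t), w),  q(cons(y, q(node(w, m, 4)))) =?= q(cons(4, u)),  node(t, node(u, q(m), cons(zero, y)), m) =?= node(v, y1, v).
Decompose cons/2: x1 =?= q(t),  cons(y, cons(y, m)) =?= w.
Bind x1 := q(t); no other remaining equation mentions x1.
Bind w := cons(y, cons(y, m)); substituting into the one remaining equation that mentions w gives: q(cons(y, q(node(cons(y, cons(y, m)), m, 4)))) =?= q(cons(4, u)).
Decompose q/1: cons(y, q(node(cons(y, cons(y, m)), m, 4))) =?= cons(4, u).
Decompose cons/2: y =?= 4,  q(node(cons(y, cons(y, m)), m, 4)) =?= u.
Bind y := 4; substituting into the remaining equations gives: q(node(cons(4, cons(4, m)), m, 4)) =?= u,  node(t, node(u, q(m), cons(zero, 4)), m) =?= node(v, y1, v). Substituting into the earlier binding gives w := cons(4, cons(4, m)).
Bind u := q(node(cons(4, cons(4, m)), m, 4)); substituting into the remaining equation gives: node(t, node(q(node(cons(4, cons(4, m)), m, 4)), q(m), cons(zero, 4)), m) =?= node(v, y1, v).
Decompose node/3: t =?= v,  node(q(node(cons(4, cons(4, m)), m, 4)), q(m), cons(zero, 4)) =?= y1,  m =?= v.
Bind t := v; no other remaining equation mentions t. Substituting into the earlier binding gives x1 := q(v).
Bind y1 := node(q(node(cons(4, cons(4, m)), m, 4)), q(m), cons(zero, 4)); no other remaining equation mentions y1.
Bind v := m. Substituting into the earlier bindings gives x1 := q(m), t := m.
MGU = { x1 ↦ q(m), w ↦ cons(4, cons(4, m)), y ↦ 4, u ↦ q(node(cons(4, cons(4, m)), m, 4)), t ↦ m, y1 ↦ node(q(node(cons(4, cons(4, m)), m, 4)), q(m), cons(zero, 4)), v ↦ m }, so y ↦ 4.

4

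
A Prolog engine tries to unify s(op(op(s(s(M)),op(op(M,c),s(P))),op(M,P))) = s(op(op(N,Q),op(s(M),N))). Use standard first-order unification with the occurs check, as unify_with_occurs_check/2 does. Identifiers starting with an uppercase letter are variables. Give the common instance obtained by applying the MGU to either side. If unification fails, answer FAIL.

FAIL

Decompose s/1: op(op(s(s(M)),op(op(M,c),s(P))),op(M,P)) = op(op(N,Q),op(s(M),N)).
Decompose op/2: op(s(s(M)),op(op(M,c),s(P))) = op(N,Q),  op(M,P) = op(s(M),N).
Decompose op/2: s(s(M)) = N,  op(op(M,c),s(P)) = Q.
Bind N := s(s(M)); substituting into the one remaining equation that mentions N gives: op(M,P) = op(s(M),s(s(M))).
Bind Q := op(op(M,c),s(P)); no other remaining equation mentions Q.
Decompose op/2: M = s(M),  P = s(s(M)).
Occurs check fails: M occurs in s(M); the equation M = s(M) has no finite solution.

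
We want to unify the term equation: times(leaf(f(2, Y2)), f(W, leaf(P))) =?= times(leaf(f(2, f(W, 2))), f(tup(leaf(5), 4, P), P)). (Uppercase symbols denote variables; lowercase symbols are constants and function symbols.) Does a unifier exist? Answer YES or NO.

Decompose times/2: leaf(f(2, Y2)) =?= leaf(f(2, f(W, 2))),  f(W, leaf(P)) =?= f(tup(leaf(5), 4, P), P).
Decompose leaf/1: f(2, Y2) =?= f(2, f(W, 2)).
Decompose f/2: 2 =?= 2,  Y2 =?= f(W, 2).
Delete trivial equation 2 =?= 2.
Bind Y2 := f(W, 2); no other remaining equation mentions Y2.
Decompose f/2: W =?= tup(leaf(5), 4, P),  leaf(P) =?= P.
Bind W := tup(leaf(5), 4, P); no other remaining equation mentions W. Substituting into the earlier binding gives Y2 := f(tup(leaf(5), 4, P), 2).
Occurs check fails: P occurs in leaf(P); the equation P =?= leaf(P) has no finite solution.

NO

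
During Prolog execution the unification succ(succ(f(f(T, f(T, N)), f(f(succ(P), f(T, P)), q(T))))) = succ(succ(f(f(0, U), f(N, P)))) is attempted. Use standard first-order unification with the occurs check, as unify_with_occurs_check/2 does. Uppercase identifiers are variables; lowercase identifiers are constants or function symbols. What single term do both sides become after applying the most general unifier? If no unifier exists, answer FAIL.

succ(succ(f(f(0, f(0, f(succ(q(0)), f(0, q(0))))), f(f(succ(q(0)), f(0, q(0))), q(0)))))

Decompose succ/1: succ(f(f(T, f(T, N)), f(f(succ(P), f(T, P)), q(T)))) = succ(f(f(0, U), f(N, P))).
Decompose succ/1: f(f(T, f(T, N)), f(f(succ(P), f(T, P)), q(T))) = f(f(0, U), f(N, P)).
Decompose f/2: f(T, f(T, N)) = f(0, U),  f(f(succ(P), f(T, P)), q(T)) = f(N, P).
Decompose f/2: T = 0,  f(T, N) = U.
Bind T := 0; substituting into the remaining equations gives: f(0, N) = U,  f(f(succ(P), f(0, P)), q(0)) = f(N, P).
Bind U := f(0, N); no other remaining equation mentions U.
Decompose f/2: f(succ(P), f(0, P)) = N,  q(0) = P.
Bind N := f(succ(P), f(0, P)); no other remaining equation mentions N. Substituting into the earlier binding gives U := f(0, f(succ(P), f(0, P))).
Bind P := q(0). Substituting into the earlier bindings gives U := f(0, f(succ(q(0)), f(0, q(0)))), N := f(succ(q(0)), f(0, q(0))).
Applying the MGU to either side gives succ(succ(f(f(0, f(0, f(succ(q(0)), f(0, q(0))))), f(f(succ(q(0)), f(0, q(0))), q(0))))).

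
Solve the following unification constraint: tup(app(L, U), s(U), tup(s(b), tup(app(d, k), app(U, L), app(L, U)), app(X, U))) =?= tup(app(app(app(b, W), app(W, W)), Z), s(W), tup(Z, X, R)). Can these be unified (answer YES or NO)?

Decompose tup/3: app(L, U) =?= app(app(app(b, W), app(W, W)), Z),  s(U) =?= s(W),  tup(s(b), tup(app(d, k), app(U, L), app(L, U)), app(X, U)) =?= tup(Z, X, R).
Decompose app/2: L =?= app(app(b, W), app(W, W)),  U =?= Z.
Bind L := app(app(b, W), app(W, W)); substituting into the one remaining equation that mentions L gives: tup(s(b), tup(app(d, k), app(U, app(app(b, W), app(W, W))), app(app(app(b, W), app(W, W)), U)), app(X, U)) =?= tup(Z, X, R).
Bind U := Z; substituting into the remaining equations gives: s(Z) =?= s(W),  tup(s(b), tup(app(d, k), app(Z, app(app(b, W), app(W, W))), app(app(app(b, W), app(W, W)), Z)), app(X, Z)) =?= tup(Z, X, R).
Decompose s/1: Z =?= W.
Bind Z := W; substituting into the remaining equation gives: tup(s(b), tup(app(d, k), app(W, app(app(b, W), app(W, W))), app(app(app(b, W), app(W, W)), W)), app(X, W)) =?= tup(W, X, R). Substituting into the earlier binding gives U := W.
Decompose tup/3: s(b) =?= W,  tup(app(d, k), app(W, app(app(b, W), app(W, W))), app(app(app(b, W), app(W, W)), W)) =?= X,  app(X, W) =?= R.
Bind W := s(b); substituting into the remaining equations gives: tup(app(d, k), app(s(b), app(app(b, s(b)), app(s(b), s(b)))), app(app(app(b, s(b)), app(s(b), s(b))), s(b))) =?= X,  app(X, s(b)) =?= R. Substituting into the earlier bindings gives L := app(app(b, s(b)), app(s(b), s(b))), U := s(b), Z := s(b).
Bind X := tup(app(d, k), app(s(b), app(app(b, s(b)), app(s(b), s(b)))), app(app(app(b, s(b)), app(s(b), s(b))), s(b))); substituting into the remaining equation gives: app(tup(app(d, k), app(s(b), app(app(b, s(b)), app(s(b), s(b)))), app(app(app(b, s(b)), app(s(b), s(b))), s(b))), s(b)) =?= R.
Bind R := app(tup(app(d, k), app(s(b), app(app(b, s(b)), app(s(b), s(b)))), app(app(app(b, s(b)), app(s(b), s(b))), s(b))), s(b)).
No equations remain and no clash or occurs-check failure arose, so a unifier exists.

YES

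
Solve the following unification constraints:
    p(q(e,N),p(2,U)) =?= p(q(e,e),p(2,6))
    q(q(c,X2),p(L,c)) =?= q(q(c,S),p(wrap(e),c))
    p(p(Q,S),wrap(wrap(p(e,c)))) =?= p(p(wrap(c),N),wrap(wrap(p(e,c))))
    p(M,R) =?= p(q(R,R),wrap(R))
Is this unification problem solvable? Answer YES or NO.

NO

Decompose p/2: q(e,N) =?= q(e,e),  p(2,U) =?= p(2,6).
Decompose q/2: e =?= e,  N =?= e.
Delete trivial equation e =?= e.
Bind N := e; substituting into the one remaining equation that mentions N gives: p(p(Q,S),wrap(wrap(p(e,c)))) =?= p(p(wrap(c),e),wrap(wrap(p(e,c)))).
Decompose p/2: 2 =?= 2,  U =?= 6.
Delete trivial equation 2 =?= 2.
Bind U := 6; no other remaining equation mentions U.
Decompose q/2: q(c,X2) =?= q(c,S),  p(L,c) =?= p(wrap(e),c).
Decompose q/2: c =?= c,  X2 =?= S.
Delete trivial equation c =?= c.
Bind X2 := S; no other remaining equation mentions X2.
Decompose p/2: L =?= wrap(e),  c =?= c.
Bind L := wrap(e); no other remaining equation mentions L.
Delete trivial equation c =?= c.
Decompose p/2: p(Q,S) =?= p(wrap(c),e),  wrap(wrap(p(e,c))) =?= wrap(wrap(p(e,c))).
Decompose p/2: Q =?= wrap(c),  S =?= e.
Bind Q := wrap(c); no other remaining equation mentions Q.
Bind S := e; no other remaining equation mentions S. Substituting into the earlier binding gives X2 := e.
Delete trivial equation wrap(wrap(p(e,c))) =?= wrap(wrap(p(e,c))).
Decompose p/2: M =?= q(R,R),  R =?= wrap(R).
Bind M := q(R,R); no other remaining equation mentions M.
Occurs check fails: R occurs in wrap(R); the equation R =?= wrap(R) has no finite solution.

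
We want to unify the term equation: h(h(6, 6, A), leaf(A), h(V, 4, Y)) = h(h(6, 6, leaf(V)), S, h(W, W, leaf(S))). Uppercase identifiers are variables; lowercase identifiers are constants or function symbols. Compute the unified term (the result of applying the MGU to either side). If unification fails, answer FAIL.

Decompose h/3: h(6, 6, A) = h(6, 6, leaf(V)),  leaf(A) = S,  h(V, 4, Y) = h(W, W, leaf(S)).
Decompose h/3: 6 = 6,  6 = 6,  A = leaf(V).
Delete trivial equation 6 = 6.
Delete trivial equation 6 = 6.
Bind A := leaf(V); substituting into the one remaining equation that mentions A gives: leaf(leaf(V)) = S.
Bind S := leaf(leaf(V)); substituting into the remaining equation gives: h(V, 4, Y) = h(W, W, leaf(leaf(leaf(V)))).
Decompose h/3: V = W,  4 = W,  Y = leaf(leaf(leaf(V))).
Bind V := W; substituting into the one remaining equation that mentions V gives: Y = leaf(leaf(leaf(W))). Substituting into the earlier bindings gives A := leaf(W), S := leaf(leaf(W)).
Bind W := 4; substituting into the remaining equation gives: Y = leaf(leaf(leaf(4))). Substituting into the earlier bindings gives A := leaf(4), S := leaf(leaf(4)), V := 4.
Bind Y := leaf(leaf(leaf(4))).
Applying the MGU to either side gives h(h(6, 6, leaf(4)), leaf(leaf(4)), h(4, 4, leaf(leaf(leaf(4))))).

h(h(6, 6, leaf(4)), leaf(leaf(4)), h(4, 4, leaf(leaf(leaf(4)))))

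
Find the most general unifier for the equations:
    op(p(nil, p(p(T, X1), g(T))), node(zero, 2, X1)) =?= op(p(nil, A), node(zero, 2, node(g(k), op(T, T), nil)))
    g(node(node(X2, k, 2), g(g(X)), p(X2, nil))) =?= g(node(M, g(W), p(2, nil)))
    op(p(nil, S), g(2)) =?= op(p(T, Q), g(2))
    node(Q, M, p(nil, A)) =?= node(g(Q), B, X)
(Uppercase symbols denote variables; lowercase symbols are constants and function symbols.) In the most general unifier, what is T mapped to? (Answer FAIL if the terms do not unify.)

Decompose op/2: p(nil, p(p(T, X1), g(T))) =?= p(nil, A),  node(zero, 2, X1) =?= node(zero, 2, node(g(k), op(T, T), nil)).
Decompose p/2: nil =?= nil,  p(p(T, X1), g(T)) =?= A.
Delete trivial equation nil =?= nil.
Bind A := p(p(T, X1), g(T)); substituting into the one remaining equation that mentions A gives: node(Q, M, p(nil, p(p(T, X1), g(T)))) =?= node(g(Q), B, X).
Decompose node/3: zero =?= zero,  2 =?= 2,  X1 =?= node(g(k), op(T, T), nil).
Delete trivial equation zero =?= zero.
Delete trivial equation 2 =?= 2.
Bind X1 := node(g(k), op(T, T), nil); substituting into the one remaining equation that mentions X1 gives: node(Q, M, p(nil, p(p(T, node(g(k), op(T, T), nil)), g(T)))) =?= node(g(Q), B, X). Substituting into the earlier binding gives A := p(p(T, node(g(k), op(T, T), nil)), g(T)).
Decompose g/1: node(node(X2, k, 2), g(g(X)), p(X2, nil)) =?= node(M, g(W), p(2, nil)).
Decompose node/3: node(X2, k, 2) =?= M,  g(g(X)) =?= g(W),  p(X2, nil) =?= p(2, nil).
Bind M := node(X2, k, 2); substituting into the one remaining equation that mentions M gives: node(Q, node(X2, k, 2), p(nil, p(p(T, node(g(k), op(T, T), nil)), g(T)))) =?= node(g(Q), B, X).
Decompose g/1: g(X) =?= W.
Bind W := g(X); no other remaining equation mentions W.
Decompose p/2: X2 =?= 2,  nil =?= nil.
Bind X2 := 2; substituting into the one remaining equation that mentions X2 gives: node(Q, node(2, k, 2), p(nil, p(p(T, node(g(k), op(T, T), nil)), g(T)))) =?= node(g(Q), B, X). Substituting into the earlier binding gives M := node(2, k, 2).
Delete trivial equation nil =?= nil.
Decompose op/2: p(nil, S) =?= p(T, Q),  g(2) =?= g(2).
Decompose p/2: nil =?= T,  S =?= Q.
Bind T := nil; substituting into the one remaining equation that mentions T gives: node(Q, node(2, k, 2), p(nil, p(p(nil, node(g(k), op(nil, nil), nil)), g(nil)))) =?= node(g(Q), B, X). Substituting into the earlier bindings gives A := p(p(nil, node(g(k), op(nil, nil), nil)), g(nil)), X1 := node(g(k), op(nil, nil), nil).
Bind S := Q; no other remaining equation mentions S.
Delete trivial equation g(2) =?= g(2).
Decompose node/3: Q =?= g(Q),  node(2, k, 2) =?= B,  p(nil, p(p(nil, node(g(k), op(nil, nil), nil)), g(nil))) =?= X.
Occurs check fails: Q occurs in g(Q); the equation Q =?= g(Q) has no finite solution.

FAIL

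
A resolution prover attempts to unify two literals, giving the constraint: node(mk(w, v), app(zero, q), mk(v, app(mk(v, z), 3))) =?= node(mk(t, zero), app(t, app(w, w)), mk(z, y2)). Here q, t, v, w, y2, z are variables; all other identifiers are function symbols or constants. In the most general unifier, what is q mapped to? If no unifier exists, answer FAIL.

app(zero, zero)

Decompose node/3: mk(w, v) =?= mk(t, zero),  app(zero, q) =?= app(t, app(w, w)),  mk(v, app(mk(v, z), 3)) =?= mk(z, y2).
Decompose mk/2: w =?= t,  v =?= zero.
Bind w := t; substituting into the one remaining equation that mentions w gives: app(zero, q) =?= app(t, app(t, t)).
Bind v := zero; substituting into the one remaining equation that mentions v gives: mk(zero, app(mk(zero, z), 3)) =?= mk(z, y2).
Decompose app/2: zero =?= t,  q =?= app(t, t).
Bind t := zero; substituting into the one remaining equation that mentions t gives: q =?= app(zero, zero). Substituting into the earlier binding gives w := zero.
Bind q := app(zero, zero); no other remaining equation mentions q.
Decompose mk/2: zero =?= z,  app(mk(zero, z), 3) =?= y2.
Bind z := zero; substituting into the remaining equation gives: app(mk(zero, zero), 3) =?= y2.
Bind y2 := app(mk(zero, zero), 3).
MGU = { w ↦ zero, v ↦ zero, t ↦ zero, q ↦ app(zero, zero), z ↦ zero, y2 ↦ app(mk(zero, zero), 3) }, so q ↦ app(zero, zero).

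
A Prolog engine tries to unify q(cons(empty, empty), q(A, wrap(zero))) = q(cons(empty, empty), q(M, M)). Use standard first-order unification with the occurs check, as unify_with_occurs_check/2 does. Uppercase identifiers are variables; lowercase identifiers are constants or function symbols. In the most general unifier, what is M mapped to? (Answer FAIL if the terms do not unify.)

wrap(zero)

Decompose q/2: cons(empty, empty) = cons(empty, empty),  q(A, wrap(zero)) = q(M, M).
Delete trivial equation cons(empty, empty) = cons(empty, empty).
Decompose q/2: A = M,  wrap(zero) = M.
Bind A := M; no other remaining equation mentions A.
Bind M := wrap(zero). Substituting into the earlier binding gives A := wrap(zero).
MGU = { A = wrap(zero), M = wrap(zero) }, so M = wrap(zero).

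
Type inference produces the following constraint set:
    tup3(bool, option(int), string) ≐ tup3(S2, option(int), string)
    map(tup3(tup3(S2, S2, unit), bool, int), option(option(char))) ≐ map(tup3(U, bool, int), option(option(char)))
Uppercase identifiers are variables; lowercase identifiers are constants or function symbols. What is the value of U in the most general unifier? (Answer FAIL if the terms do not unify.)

tup3(bool, bool, unit)

Decompose tup3/3: bool ≐ S2,  option(int) ≐ option(int),  string ≐ string.
Bind S2 := bool; substituting into the one remaining equation that mentions S2 gives: map(tup3(tup3(bool, bool, unit), bool, int), option(option(char))) ≐ map(tup3(U, bool, int), option(option(char))).
Delete trivial equation option(int) ≐ option(int).
Delete trivial equation string ≐ string.
Decompose map/2: tup3(tup3(bool, bool, unit), bool, int) ≐ tup3(U, bool, int),  option(option(char)) ≐ option(option(char)).
Decompose tup3/3: tup3(bool, bool, unit) ≐ U,  bool ≐ bool,  int ≐ int.
Bind U := tup3(bool, bool, unit); no other remaining equation mentions U.
Delete trivial equation bool ≐ bool.
Delete trivial equation int ≐ int.
Delete trivial equation option(option(char)) ≐ option(option(char)).
MGU = { S2 := bool, U := tup3(bool, bool, unit) }, so U := tup3(bool, bool, unit).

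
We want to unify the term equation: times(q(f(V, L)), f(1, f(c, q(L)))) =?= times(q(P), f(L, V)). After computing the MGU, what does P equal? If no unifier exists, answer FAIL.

f(f(c, q(1)), 1)

Decompose times/2: q(f(V, L)) =?= q(P),  f(1, f(c, q(L))) =?= f(L, V).
Decompose q/1: f(V, L) =?= P.
Bind P := f(V, L); no other remaining equation mentions P.
Decompose f/2: 1 =?= L,  f(c, q(L)) =?= V.
Bind L := 1; substituting into the remaining equation gives: f(c, q(1)) =?= V. Substituting into the earlier binding gives P := f(V, 1).
Bind V := f(c, q(1)). Substituting into the earlier binding gives P := f(f(c, q(1)), 1).
MGU = { P := f(f(c, q(1)), 1), L := 1, V := f(c, q(1)) }, so P := f(f(c, q(1)), 1).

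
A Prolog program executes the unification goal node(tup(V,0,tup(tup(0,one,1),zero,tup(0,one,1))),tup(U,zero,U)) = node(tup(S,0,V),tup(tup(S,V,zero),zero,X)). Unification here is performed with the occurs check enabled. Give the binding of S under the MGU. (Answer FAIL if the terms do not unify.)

tup(tup(0,one,1),zero,tup(0,one,1))

Decompose node/2: tup(V,0,tup(tup(0,one,1),zero,tup(0,one,1))) = tup(S,0,V),  tup(U,zero,U) = tup(tup(S,V,zero),zero,X).
Decompose tup/3: V = S,  0 = 0,  tup(tup(0,one,1),zero,tup(0,one,1)) = V.
Bind V := S; substituting into the 2 remaining equations that mention V gives: tup(tup(0,one,1),zero,tup(0,one,1)) = S,  tup(U,zero,U) = tup(tup(S,S,zero),zero,X).
Delete trivial equation 0 = 0.
Bind S := tup(tup(0,one,1),zero,tup(0,one,1)); substituting into the remaining equation gives: tup(U,zero,U) = tup(tup(tup(tup(0,one,1),zero,tup(0,one,1)),tup(tup(0,one,1),zero,tup(0,one,1)),zero),zero,X). Substituting into the earlier binding gives V := tup(tup(0,one,1),zero,tup(0,one,1)).
Decompose tup/3: U = tup(tup(tup(0,one,1),zero,tup(0,one,1)),tup(tup(0,one,1),zero,tup(0,one,1)),zero),  zero = zero,  U = X.
Bind U := tup(tup(tup(0,one,1),zero,tup(0,one,1)),tup(tup(0,one,1),zero,tup(0,one,1)),zero); substituting into the one remaining equation that mentions U gives: tup(tup(tup(0,one,1),zero,tup(0,one,1)),tup(tup(0,one,1),zero,tup(0,one,1)),zero) = X.
Delete trivial equation zero = zero.
Bind X := tup(tup(tup(0,one,1),zero,tup(0,one,1)),tup(tup(0,one,1),zero,tup(0,one,1)),zero).
MGU = { V -> tup(tup(0,one,1),zero,tup(0,one,1)), S -> tup(tup(0,one,1),zero,tup(0,one,1)), U -> tup(tup(tup(0,one,1),zero,tup(0,one,1)),tup(tup(0,one,1),zero,tup(0,one,1)),zero), X -> tup(tup(tup(0,one,1),zero,tup(0,one,1)),tup(tup(0,one,1),zero,tup(0,one,1)),zero) }, so S -> tup(tup(0,one,1),zero,tup(0,one,1)).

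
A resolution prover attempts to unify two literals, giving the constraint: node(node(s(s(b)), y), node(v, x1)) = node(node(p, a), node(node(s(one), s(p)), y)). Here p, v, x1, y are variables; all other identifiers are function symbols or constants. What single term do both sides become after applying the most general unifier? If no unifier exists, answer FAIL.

node(node(s(s(b)), a), node(node(s(one), s(s(s(b)))), a))

Decompose node/2: node(s(s(b)), y) = node(p, a),  node(v, x1) = node(node(s(one), s(p)), y).
Decompose node/2: s(s(b)) = p,  y = a.
Bind p := s(s(b)); substituting into the one remaining equation that mentions p gives: node(v, x1) = node(node(s(one), s(s(s(b)))), y).
Bind y := a; substituting into the remaining equation gives: node(v, x1) = node(node(s(one), s(s(s(b)))), a).
Decompose node/2: v = node(s(one), s(s(s(b)))),  x1 = a.
Bind v := node(s(one), s(s(s(b)))); no other remaining equation mentions v.
Bind x1 := a.
Applying the MGU to either side gives node(node(s(s(b)), a), node(node(s(one), s(s(s(b)))), a)).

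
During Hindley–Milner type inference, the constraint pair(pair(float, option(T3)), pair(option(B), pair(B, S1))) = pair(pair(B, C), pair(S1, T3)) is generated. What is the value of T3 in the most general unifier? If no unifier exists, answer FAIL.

pair(float, option(float))

Decompose pair/2: pair(float, option(T3)) = pair(B, C),  pair(option(B), pair(B, S1)) = pair(S1, T3).
Decompose pair/2: float = B,  option(T3) = C.
Bind B := float; substituting into the one remaining equation that mentions B gives: pair(option(float), pair(float, S1)) = pair(S1, T3).
Bind C := option(T3); no other remaining equation mentions C.
Decompose pair/2: option(float) = S1,  pair(float, S1) = T3.
Bind S1 := option(float); substituting into the remaining equation gives: pair(float, option(float)) = T3.
Bind T3 := pair(float, option(float)). Substituting into the earlier binding gives C := option(pair(float, option(float))).
MGU = { B ↦ float, C ↦ option(pair(float, option(float))), S1 ↦ option(float), T3 ↦ pair(float, option(float)) }, so T3 ↦ pair(float, option(float)).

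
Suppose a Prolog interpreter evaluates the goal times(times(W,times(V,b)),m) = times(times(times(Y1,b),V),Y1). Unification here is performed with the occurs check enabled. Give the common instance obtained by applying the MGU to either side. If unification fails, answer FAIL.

Decompose times/2: times(W,times(V,b)) = times(times(Y1,b),V),  m = Y1.
Decompose times/2: W = times(Y1,b),  times(V,b) = V.
Bind W := times(Y1,b); no other remaining equation mentions W.
Occurs check fails: V occurs in times(V,b); the equation V = times(V,b) has no finite solution.

FAIL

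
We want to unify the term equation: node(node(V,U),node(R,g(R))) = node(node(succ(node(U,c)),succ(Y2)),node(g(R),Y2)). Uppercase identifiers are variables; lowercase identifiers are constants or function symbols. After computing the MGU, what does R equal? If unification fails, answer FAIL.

FAIL

Decompose node/2: node(V,U) = node(succ(node(U,c)),succ(Y2)),  node(R,g(R)) = node(g(R),Y2).
Decompose node/2: V = succ(node(U,c)),  U = succ(Y2).
Bind V := succ(node(U,c)); no other remaining equation mentions V.
Bind U := succ(Y2); no other remaining equation mentions U. Substituting into the earlier binding gives V := succ(node(succ(Y2),c)).
Decompose node/2: R = g(R),  g(R) = Y2.
Occurs check fails: R occurs in g(R); the equation R = g(R) has no finite solution.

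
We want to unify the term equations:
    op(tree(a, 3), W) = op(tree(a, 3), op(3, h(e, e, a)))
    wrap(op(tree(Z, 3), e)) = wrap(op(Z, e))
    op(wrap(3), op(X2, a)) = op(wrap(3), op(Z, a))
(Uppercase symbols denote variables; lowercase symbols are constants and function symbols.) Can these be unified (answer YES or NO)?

Decompose op/2: tree(a, 3) = tree(a, 3),  W = op(3, h(e, e, a)).
Delete trivial equation tree(a, 3) = tree(a, 3).
Bind W := op(3, h(e, e, a)); no other remaining equation mentions W.
Decompose wrap/1: op(tree(Z, 3), e) = op(Z, e).
Decompose op/2: tree(Z, 3) = Z,  e = e.
Occurs check fails: Z occurs in tree(Z, 3); the equation Z = tree(Z, 3) has no finite solution.

NO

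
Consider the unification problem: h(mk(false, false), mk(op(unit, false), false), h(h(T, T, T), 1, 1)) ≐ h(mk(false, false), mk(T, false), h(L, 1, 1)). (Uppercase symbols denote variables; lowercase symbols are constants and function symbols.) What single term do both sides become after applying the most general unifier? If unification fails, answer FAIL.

h(mk(false, false), mk(op(unit, false), false), h(h(op(unit, false), op(unit, false), op(unit, false)), 1, 1))

Decompose h/3: mk(false, false) ≐ mk(false, false),  mk(op(unit, false), false) ≐ mk(T, false),  h(h(T, T, T), 1, 1) ≐ h(L, 1, 1).
Delete trivial equation mk(false, false) ≐ mk(false, false).
Decompose mk/2: op(unit, false) ≐ T,  false ≐ false.
Bind T := op(unit, false); substituting into the one remaining equation that mentions T gives: h(h(op(unit, false), op(unit, false), op(unit, false)), 1, 1) ≐ h(L, 1, 1).
Delete trivial equation false ≐ false.
Decompose h/3: h(op(unit, false), op(unit, false), op(unit, false)) ≐ L,  1 ≐ 1,  1 ≐ 1.
Bind L := h(op(unit, false), op(unit, false), op(unit, false)); no other remaining equation mentions L.
Delete trivial equation 1 ≐ 1.
Delete trivial equation 1 ≐ 1.
Applying the MGU to either side gives h(mk(false, false), mk(op(unit, false), false), h(h(op(unit, false), op(unit, false), op(unit, false)), 1, 1)).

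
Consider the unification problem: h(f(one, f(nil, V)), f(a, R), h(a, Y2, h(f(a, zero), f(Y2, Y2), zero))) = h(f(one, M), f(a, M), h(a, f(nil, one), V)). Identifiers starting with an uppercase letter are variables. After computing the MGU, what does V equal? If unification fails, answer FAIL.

h(f(a, zero), f(f(nil, one), f(nil, one)), zero)

Decompose h/3: f(one, f(nil, V)) = f(one, M),  f(a, R) = f(a, M),  h(a, Y2, h(f(a, zero), f(Y2, Y2), zero)) = h(a, f(nil, one), V).
Decompose f/2: one = one,  f(nil, V) = M.
Delete trivial equation one = one.
Bind M := f(nil, V); substituting into the one remaining equation that mentions M gives: f(a, R) = f(a, f(nil, V)).
Decompose f/2: a = a,  R = f(nil, V).
Delete trivial equation a = a.
Bind R := f(nil, V); no other remaining equation mentions R.
Decompose h/3: a = a,  Y2 = f(nil, one),  h(f(a, zero), f(Y2, Y2), zero) = V.
Delete trivial equation a = a.
Bind Y2 := f(nil, one); substituting into the remaining equation gives: h(f(a, zero), f(f(nil, one), f(nil, one)), zero) = V.
Bind V := h(f(a, zero), f(f(nil, one), f(nil, one)), zero). Substituting into the earlier bindings gives M := f(nil, h(f(a, zero), f(f(nil, one), f(nil, one)), zero)), R := f(nil, h(f(a, zero), f(f(nil, one), f(nil, one)), zero)).
MGU = { M ↦ f(nil, h(f(a, zero), f(f(nil, one), f(nil, one)), zero)), R ↦ f(nil, h(f(a, zero), f(f(nil, one), f(nil, one)), zero)), Y2 ↦ f(nil, one), V ↦ h(f(a, zero), f(f(nil, one), f(nil, one)), zero) }, so V ↦ h(f(a, zero), f(f(nil, one), f(nil, one)), zero).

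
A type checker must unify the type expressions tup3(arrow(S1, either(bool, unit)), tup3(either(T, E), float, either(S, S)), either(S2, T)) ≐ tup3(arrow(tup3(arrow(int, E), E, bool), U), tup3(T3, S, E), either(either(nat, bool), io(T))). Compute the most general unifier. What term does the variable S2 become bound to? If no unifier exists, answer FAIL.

Decompose tup3/3: arrow(S1, either(bool, unit)) ≐ arrow(tup3(arrow(int, E), E, bool), U),  tup3(either(T, E), float, either(S, S)) ≐ tup3(T3, S, E),  either(S2, T) ≐ either(either(nat, bool), io(T)).
Decompose arrow/2: S1 ≐ tup3(arrow(int, E), E, bool),  either(bool, unit) ≐ U.
Bind S1 := tup3(arrow(int, E), E, bool); no other remaining equation mentions S1.
Bind U := either(bool, unit); no other remaining equation mentions U.
Decompose tup3/3: either(T, E) ≐ T3,  float ≐ S,  either(S, S) ≐ E.
Bind T3 := either(T, E); no other remaining equation mentions T3.
Bind S := float; substituting into the one remaining equation that mentions S gives: either(float, float) ≐ E.
Bind E := either(float, float); no other remaining equation mentions E. Substituting into the earlier bindings gives S1 := tup3(arrow(int, either(float, float)), either(float, float), bool), T3 := either(T, either(float, float)).
Decompose either/2: S2 ≐ either(nat, bool),  T ≐ io(T).
Bind S2 := either(nat, bool); no other remaining equation mentions S2.
Occurs check fails: T occurs in io(T); the equation T ≐ io(T) has no finite solution.

FAIL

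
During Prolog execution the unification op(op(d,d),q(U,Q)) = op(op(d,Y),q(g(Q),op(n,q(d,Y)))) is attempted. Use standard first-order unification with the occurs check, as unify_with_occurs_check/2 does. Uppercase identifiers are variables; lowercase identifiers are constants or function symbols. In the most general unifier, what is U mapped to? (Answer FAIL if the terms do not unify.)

Decompose op/2: op(d,d) = op(d,Y),  q(U,Q) = q(g(Q),op(n,q(d,Y))).
Decompose op/2: d = d,  d = Y.
Delete trivial equation d = d.
Bind Y := d; substituting into the remaining equation gives: q(U,Q) = q(g(Q),op(n,q(d,d))).
Decompose q/2: U = g(Q),  Q = op(n,q(d,d)).
Bind U := g(Q); no other remaining equation mentions U.
Bind Q := op(n,q(d,d)). Substituting into the earlier binding gives U := g(op(n,q(d,d))).
MGU = { Y = d, U = g(op(n,q(d,d))), Q = op(n,q(d,d)) }, so U = g(op(n,q(d,d))).

g(op(n,q(d,d)))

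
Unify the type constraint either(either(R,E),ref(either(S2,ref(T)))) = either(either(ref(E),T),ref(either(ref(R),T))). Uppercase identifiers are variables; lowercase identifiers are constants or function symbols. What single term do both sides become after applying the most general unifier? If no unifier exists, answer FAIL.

FAIL

Decompose either/2: either(R,E) = either(ref(E),T),  ref(either(S2,ref(T))) = ref(either(ref(R),T)).
Decompose either/2: R = ref(E),  E = T.
Bind R := ref(E); substituting into the one remaining equation that mentions R gives: ref(either(S2,ref(T))) = ref(either(ref(ref(E)),T)).
Bind E := T; substituting into the remaining equation gives: ref(either(S2,ref(T))) = ref(either(ref(ref(T)),T)). Substituting into the earlier binding gives R := ref(T).
Decompose ref/1: either(S2,ref(T)) = either(ref(ref(T)),T).
Decompose either/2: S2 = ref(ref(T)),  ref(T) = T.
Bind S2 := ref(ref(T)); no other remaining equation mentions S2.
Occurs check fails: T occurs in ref(T); the equation T = ref(T) has no finite solution.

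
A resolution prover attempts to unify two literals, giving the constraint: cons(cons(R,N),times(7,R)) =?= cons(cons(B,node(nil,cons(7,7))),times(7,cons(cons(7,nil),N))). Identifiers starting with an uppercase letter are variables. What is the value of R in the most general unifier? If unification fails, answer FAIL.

Decompose cons/2: cons(R,N) =?= cons(B,node(nil,cons(7,7))),  times(7,R) =?= times(7,cons(cons(7,nil),N)).
Decompose cons/2: R =?= B,  N =?= node(nil,cons(7,7)).
Bind R := B; substituting into the one remaining equation that mentions R gives: times(7,B) =?= times(7,cons(cons(7,nil),N)).
Bind N := node(nil,cons(7,7)); substituting into the remaining equation gives: times(7,B) =?= times(7,cons(cons(7,nil),node(nil,cons(7,7)))).
Decompose times/2: 7 =?= 7,  B =?= cons(cons(7,nil),node(nil,cons(7,7))).
Delete trivial equation 7 =?= 7.
Bind B := cons(cons(7,nil),node(nil,cons(7,7))). Substituting into the earlier binding gives R := cons(cons(7,nil),node(nil,cons(7,7))).
MGU = { R ↦ cons(cons(7,nil),node(nil,cons(7,7))), N ↦ node(nil,cons(7,7)), B ↦ cons(cons(7,nil),node(nil,cons(7,7))) }, so R ↦ cons(cons(7,nil),node(nil,cons(7,7))).

cons(cons(7,nil),node(nil,cons(7,7)))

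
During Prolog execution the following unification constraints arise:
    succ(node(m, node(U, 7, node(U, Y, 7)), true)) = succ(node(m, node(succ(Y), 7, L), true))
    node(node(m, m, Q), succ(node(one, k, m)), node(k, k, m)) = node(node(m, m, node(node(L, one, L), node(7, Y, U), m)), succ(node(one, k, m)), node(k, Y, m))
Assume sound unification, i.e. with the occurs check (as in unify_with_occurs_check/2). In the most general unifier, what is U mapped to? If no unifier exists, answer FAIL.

Decompose succ/1: node(m, node(U, 7, node(U, Y, 7)), true) = node(m, node(succ(Y), 7, L), true).
Decompose node/3: m = m,  node(U, 7, node(U, Y, 7)) = node(succ(Y), 7, L),  true = true.
Delete trivial equation m = m.
Decompose node/3: U = succ(Y),  7 = 7,  node(U, Y, 7) = L.
Bind U := succ(Y); substituting into the 2 remaining equations that mention U gives: node(succ(Y), Y, 7) = L,  node(node(m, m, Q), succ(node(one, k, m)), node(k, k, m)) = node(node(m, m, node(node(L, one, L), node(7, Y, succ(Y)), m)), succ(node(one, k, m)), node(k, Y, m)).
Delete trivial equation 7 = 7.
Bind L := node(succ(Y), Y, 7); substituting into the one remaining equation that mentions L gives: node(node(m, m, Q), succ(node(one, k, m)), node(k, k, m)) = node(node(m, m, node(node(node(succ(Y), Y, 7), one, node(succ(Y), Y, 7)), node(7, Y, succ(Y)), m)), succ(node(one, k, m)), node(k, Y, m)).
Delete trivial equation true = true.
Decompose node/3: node(m, m, Q) = node(m, m, node(node(node(succ(Y), Y, 7), one, node(succ(Y), Y, 7)), node(7, Y, succ(Y)), m)),  succ(node(one, k, m)) = succ(node(one, k, m)),  node(k, k, m) = node(k, Y, m).
Decompose node/3: m = m,  m = m,  Q = node(node(node(succ(Y), Y, 7), one, node(succ(Y), Y, 7)), node(7, Y, succ(Y)), m).
Delete trivial equation m = m.
Delete trivial equation m = m.
Bind Q := node(node(node(succ(Y), Y, 7), one, node(succ(Y), Y, 7)), node(7, Y, succ(Y)), m); no other remaining equation mentions Q.
Delete trivial equation succ(node(one, k, m)) = succ(node(one, k, m)).
Decompose node/3: k = k,  k = Y,  m = m.
Delete trivial equation k = k.
Bind Y := k; no other remaining equation mentions Y. Substituting into the earlier bindings gives U := succ(k), L := node(succ(k), k, 7), Q := node(node(node(succ(k), k, 7), one, node(succ(k), k, 7)), node(7, k, succ(k)), m).
Delete trivial equation m = m.
MGU = { U = succ(k), L = node(succ(k), k, 7), Q = node(node(node(succ(k), k, 7), one, node(succ(k), k, 7)), node(7, k, succ(k)), m), Y = k }, so U = succ(k).

succ(k)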